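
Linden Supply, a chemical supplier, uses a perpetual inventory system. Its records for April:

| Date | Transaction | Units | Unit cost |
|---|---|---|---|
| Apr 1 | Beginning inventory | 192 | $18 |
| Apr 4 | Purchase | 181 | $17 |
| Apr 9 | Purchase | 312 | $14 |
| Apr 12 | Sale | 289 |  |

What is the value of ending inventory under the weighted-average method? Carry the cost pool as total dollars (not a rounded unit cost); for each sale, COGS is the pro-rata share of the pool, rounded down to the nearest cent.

After Apr 1: 192 on hand, pool $3,456.00 (≈ $18.0000 each)
After Apr 4: 373 on hand, pool $6,533.00 (≈ $17.5147 each)
After Apr 9: 685 on hand, pool $10,901.00 (≈ $15.9139 each)
Apr 12, sell 289: 289/685 × $10,901.00 → $4,599.10
Ending inventory (cost pool remaining) = $6,301.90
Check: goods available $10,901.00 = COGS $4,599.10 + ending $6,301.90

Ending inventory = $6,301.90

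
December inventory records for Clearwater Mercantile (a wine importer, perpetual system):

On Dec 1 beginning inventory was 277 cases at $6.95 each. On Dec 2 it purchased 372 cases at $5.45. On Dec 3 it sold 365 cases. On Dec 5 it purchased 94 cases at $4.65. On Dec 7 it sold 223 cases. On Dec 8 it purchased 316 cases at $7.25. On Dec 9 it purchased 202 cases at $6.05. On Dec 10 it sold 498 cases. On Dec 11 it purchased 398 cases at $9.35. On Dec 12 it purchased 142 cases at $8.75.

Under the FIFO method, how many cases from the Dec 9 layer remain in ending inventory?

175

Dec 3, 365 sold [FIFO — oldest first]: 277 @ $6.95 + 88 @ $5.45 = $2,404.75
Dec 7, 223 sold [FIFO — oldest first]: 223 @ $5.45 = $1,215.35
Dec 10, 498 sold [FIFO — oldest first]: 61 @ $5.45 + 94 @ $4.65 + 316 @ $7.25 + 27 @ $6.05 = $3,223.90
Total COGS = $2,404.75 + $1,215.35 + $3,223.90 = $6,844.00
Ending inventory: 175 @ $6.05 + 398 @ $9.35 + 142 @ $8.75 = $6,022.55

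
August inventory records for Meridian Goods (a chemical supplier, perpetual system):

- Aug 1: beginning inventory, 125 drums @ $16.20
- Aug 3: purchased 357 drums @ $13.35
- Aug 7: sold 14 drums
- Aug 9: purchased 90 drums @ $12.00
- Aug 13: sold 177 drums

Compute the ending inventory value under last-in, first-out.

Ending inventory = $5,442.60

Aug 7, 14 sold [LIFO — newest first]: 14 @ $13.35 = $186.90
Aug 13, 177 sold [LIFO — newest first]: 90 @ $12.00 + 87 @ $13.35 = $2,241.45
Total COGS = $186.90 + $2,241.45 = $2,428.35
Ending inventory: 125 @ $16.20 + 256 @ $13.35 = $5,442.60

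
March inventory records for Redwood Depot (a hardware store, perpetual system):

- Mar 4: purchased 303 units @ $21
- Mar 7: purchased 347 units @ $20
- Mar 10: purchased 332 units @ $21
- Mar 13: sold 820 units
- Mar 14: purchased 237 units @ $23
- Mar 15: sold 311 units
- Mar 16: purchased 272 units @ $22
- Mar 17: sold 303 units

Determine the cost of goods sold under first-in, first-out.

COGS = $30,456

Mar 13, 820 sold [FIFO — oldest first]: 303 @ $21 + 347 @ $20 + 170 @ $21 = $16,873
Mar 15, 311 sold [FIFO — oldest first]: 162 @ $21 + 149 @ $23 = $6,829
Mar 17, 303 sold [FIFO — oldest first]: 88 @ $23 + 215 @ $22 = $6,754
Total COGS = $16,873 + $6,829 + $6,754 = $30,456
Ending inventory: 57 @ $22 = $1,254
Check: goods available $31,710 = COGS $30,456 + ending $1,254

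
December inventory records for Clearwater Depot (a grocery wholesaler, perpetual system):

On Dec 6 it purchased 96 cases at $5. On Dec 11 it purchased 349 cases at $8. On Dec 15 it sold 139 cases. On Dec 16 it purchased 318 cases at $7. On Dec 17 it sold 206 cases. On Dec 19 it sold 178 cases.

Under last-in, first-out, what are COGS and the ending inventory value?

COGS = $3,866; ending inventory = $1,632

Dec 15, 139 sold [LIFO — newest first]: 139 @ $8 = $1,112
Dec 17, 206 sold [LIFO — newest first]: 206 @ $7 = $1,442
Dec 19, 178 sold [LIFO — newest first]: 112 @ $7 + 66 @ $8 = $1,312
Total COGS = $1,112 + $1,442 + $1,312 = $3,866
Ending inventory: 96 @ $5 + 144 @ $8 = $1,632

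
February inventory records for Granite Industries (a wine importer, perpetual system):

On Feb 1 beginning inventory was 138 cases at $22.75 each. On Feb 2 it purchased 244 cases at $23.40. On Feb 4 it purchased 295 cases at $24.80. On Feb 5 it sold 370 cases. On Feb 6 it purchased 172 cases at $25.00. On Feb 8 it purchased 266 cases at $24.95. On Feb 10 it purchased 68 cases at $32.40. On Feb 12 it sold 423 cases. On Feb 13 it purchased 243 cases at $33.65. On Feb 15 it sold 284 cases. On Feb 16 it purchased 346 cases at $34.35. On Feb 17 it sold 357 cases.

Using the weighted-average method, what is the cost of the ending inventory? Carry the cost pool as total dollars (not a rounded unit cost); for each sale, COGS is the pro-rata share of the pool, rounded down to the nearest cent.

After Feb 1: 138 on hand, pool $3,139.50 (≈ $22.7500 each)
After Feb 2: 382 on hand, pool $8,849.10 (≈ $23.1652 each)
After Feb 4: 677 on hand, pool $16,165.10 (≈ $23.8775 each)
Feb 5, sell 370: 370/677 × $16,165.10 → $8,834.69
After Feb 6: 479 on hand, pool $11,630.41 (≈ $24.2806 each)
After Feb 8: 745 on hand, pool $18,267.11 (≈ $24.5196 each)
After Feb 10: 813 on hand, pool $20,470.31 (≈ $25.1787 each)
Feb 12, sell 423: 423/813 × $20,470.31 → $10,650.60
After Feb 13: 633 on hand, pool $17,996.66 (≈ $28.4307 each)
Feb 15, sell 284: 284/633 × $17,996.66 → $8,074.33
After Feb 16: 695 on hand, pool $21,807.43 (≈ $31.3776 each)
Feb 17, sell 357: 357/695 × $21,807.43 → $11,201.80
Total COGS = $8,834.69 + $10,650.60 + $8,074.33 + $11,201.80 = $38,761.42
Ending inventory (cost pool remaining) = $10,605.63

Ending inventory = $10,605.63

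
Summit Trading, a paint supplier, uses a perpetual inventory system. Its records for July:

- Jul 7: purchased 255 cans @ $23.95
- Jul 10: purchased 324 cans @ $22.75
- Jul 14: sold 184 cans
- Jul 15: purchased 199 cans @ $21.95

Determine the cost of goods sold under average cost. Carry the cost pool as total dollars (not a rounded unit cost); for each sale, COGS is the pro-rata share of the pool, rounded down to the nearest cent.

COGS = $4,283.24

After Jul 7: 255 on hand, pool $6,107.25 (≈ $23.9500 each)
After Jul 10: 579 on hand, pool $13,478.25 (≈ $23.2785 each)
Jul 14, sell 184: 184/579 × $13,478.25 → $4,283.24
After Jul 15: 594 on hand, pool $13,563.06 (≈ $22.8334 each)
Ending inventory (cost pool remaining) = $13,563.06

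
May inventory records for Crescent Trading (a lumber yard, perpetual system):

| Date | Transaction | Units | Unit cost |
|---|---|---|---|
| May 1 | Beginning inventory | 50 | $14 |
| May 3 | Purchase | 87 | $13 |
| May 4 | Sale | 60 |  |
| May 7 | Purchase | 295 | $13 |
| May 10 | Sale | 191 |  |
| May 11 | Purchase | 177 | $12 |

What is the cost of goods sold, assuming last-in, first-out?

May 4, 60 sold [LIFO — newest first]: 60 @ $13 = $780
May 10, 191 sold [LIFO — newest first]: 191 @ $13 = $2,483
Total COGS = $780 + $2,483 = $3,263
Ending inventory: 50 @ $14 + 27 @ $13 + 104 @ $13 + 177 @ $12 = $4,527

COGS = $3,263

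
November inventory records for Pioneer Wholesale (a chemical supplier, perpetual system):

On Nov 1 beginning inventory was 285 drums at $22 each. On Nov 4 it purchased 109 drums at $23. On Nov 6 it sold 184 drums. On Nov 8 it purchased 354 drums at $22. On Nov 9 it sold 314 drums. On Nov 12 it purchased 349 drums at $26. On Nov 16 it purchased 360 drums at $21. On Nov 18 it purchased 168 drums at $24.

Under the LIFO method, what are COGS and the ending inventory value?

COGS = $11,065; ending inventory = $26,166

Nov 6, 184 sold [LIFO — newest first]: 109 @ $23 + 75 @ $22 = $4,157
Nov 9, 314 sold [LIFO — newest first]: 314 @ $22 = $6,908
Total COGS = $4,157 + $6,908 = $11,065
Ending inventory: 210 @ $22 + 40 @ $22 + 349 @ $26 + 360 @ $21 + 168 @ $24 = $26,166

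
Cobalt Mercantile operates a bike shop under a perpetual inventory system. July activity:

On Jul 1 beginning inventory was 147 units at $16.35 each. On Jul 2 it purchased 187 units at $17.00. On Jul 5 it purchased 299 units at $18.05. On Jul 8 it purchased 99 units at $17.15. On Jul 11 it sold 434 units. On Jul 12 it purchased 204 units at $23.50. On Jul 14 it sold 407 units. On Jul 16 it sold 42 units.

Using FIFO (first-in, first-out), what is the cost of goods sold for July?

COGS = $16,225.75

Jul 11, 434 sold [FIFO — oldest first]: 147 @ $16.35 + 187 @ $17.00 + 100 @ $18.05 = $7,387.45
Jul 14, 407 sold [FIFO — oldest first]: 199 @ $18.05 + 99 @ $17.15 + 109 @ $23.50 = $7,851.30
Jul 16, 42 sold [FIFO — oldest first]: 42 @ $23.50 = $987.00
Total COGS = $7,387.45 + $7,851.30 + $987.00 = $16,225.75
Ending inventory: 53 @ $23.50 = $1,245.50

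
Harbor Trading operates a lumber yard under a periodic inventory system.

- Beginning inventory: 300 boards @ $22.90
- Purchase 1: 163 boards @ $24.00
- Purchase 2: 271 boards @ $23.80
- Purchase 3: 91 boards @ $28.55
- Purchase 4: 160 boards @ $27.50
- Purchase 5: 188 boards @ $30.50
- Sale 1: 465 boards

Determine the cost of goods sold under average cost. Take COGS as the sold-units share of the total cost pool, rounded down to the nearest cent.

COGS = $11,878.25

Sale 1, sell 465: 465/1173 × $29,963.85 → $11,878.25
Ending inventory (cost pool remaining) = $18,085.60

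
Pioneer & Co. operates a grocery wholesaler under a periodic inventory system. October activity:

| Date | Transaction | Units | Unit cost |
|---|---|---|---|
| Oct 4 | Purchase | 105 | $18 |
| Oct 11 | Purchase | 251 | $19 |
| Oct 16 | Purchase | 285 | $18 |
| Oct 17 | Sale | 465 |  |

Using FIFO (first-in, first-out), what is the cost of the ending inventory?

Oct 17, 465 sold [FIFO — oldest first]: 105 @ $18 + 251 @ $19 + 109 @ $18 = $8,621
Ending inventory: 176 @ $18 = $3,168

Ending inventory = $3,168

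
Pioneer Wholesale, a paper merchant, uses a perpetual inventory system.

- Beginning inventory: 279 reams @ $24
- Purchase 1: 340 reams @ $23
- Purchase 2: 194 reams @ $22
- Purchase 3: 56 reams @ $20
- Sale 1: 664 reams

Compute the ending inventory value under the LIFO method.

Ending inventory = $4,920

Sale 1 (664) [LIFO — newest first]: 56 @ $20 + 194 @ $22 + 340 @ $23 + 74 @ $24 = $14,984
Ending inventory: 205 @ $24 = $4,920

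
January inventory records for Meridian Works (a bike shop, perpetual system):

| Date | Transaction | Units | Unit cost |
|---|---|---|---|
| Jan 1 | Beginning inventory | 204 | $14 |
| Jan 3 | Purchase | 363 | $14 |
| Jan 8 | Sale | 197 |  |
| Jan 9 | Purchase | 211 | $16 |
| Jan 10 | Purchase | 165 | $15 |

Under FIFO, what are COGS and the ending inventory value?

COGS = $2,758; ending inventory = $11,031

Jan 8, 197 sold [FIFO — oldest first]: 197 @ $14 = $2,758
Ending inventory: 7 @ $14 + 363 @ $14 + 211 @ $16 + 165 @ $15 = $11,031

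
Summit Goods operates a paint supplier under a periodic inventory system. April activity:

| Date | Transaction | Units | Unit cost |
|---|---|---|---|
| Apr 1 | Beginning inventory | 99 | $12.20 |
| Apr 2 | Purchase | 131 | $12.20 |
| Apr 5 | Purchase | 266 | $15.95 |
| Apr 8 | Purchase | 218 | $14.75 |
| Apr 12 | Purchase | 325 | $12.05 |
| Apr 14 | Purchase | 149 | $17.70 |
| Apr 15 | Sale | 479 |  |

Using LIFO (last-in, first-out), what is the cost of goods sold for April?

COGS = $6,627.30

Apr 15, 479 sold [LIFO — newest first]: 149 @ $17.70 + 325 @ $12.05 + 5 @ $14.75 = $6,627.30
Ending inventory: 99 @ $12.20 + 131 @ $12.20 + 266 @ $15.95 + 213 @ $14.75 = $10,190.45
Check: goods available $16,817.75 = COGS $6,627.30 + ending $10,190.45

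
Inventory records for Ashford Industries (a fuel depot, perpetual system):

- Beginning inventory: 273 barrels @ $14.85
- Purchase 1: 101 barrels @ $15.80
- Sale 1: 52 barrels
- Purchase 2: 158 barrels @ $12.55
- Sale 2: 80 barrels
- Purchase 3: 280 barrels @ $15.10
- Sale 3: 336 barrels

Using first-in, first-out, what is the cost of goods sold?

Sale 1 (52) [FIFO — oldest first]: 52 @ $14.85 = $772.20
Sale 2 (80) [FIFO — oldest first]: 80 @ $14.85 = $1,188.00
Sale 3 (336) [FIFO — oldest first]: 141 @ $14.85 + 101 @ $15.80 + 94 @ $12.55 = $4,869.35
Total COGS = $772.20 + $1,188.00 + $4,869.35 = $6,829.55
Ending inventory: 64 @ $12.55 + 280 @ $15.10 = $5,031.20

COGS = $6,829.55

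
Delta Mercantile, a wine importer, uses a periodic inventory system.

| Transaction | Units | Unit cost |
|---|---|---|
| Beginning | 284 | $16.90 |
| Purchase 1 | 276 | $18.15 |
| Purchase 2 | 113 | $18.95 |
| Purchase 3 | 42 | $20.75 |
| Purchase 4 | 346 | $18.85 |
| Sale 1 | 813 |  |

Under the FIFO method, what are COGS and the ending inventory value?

COGS = $14,669.15; ending inventory = $4,674.80

Sale 1 (813) [FIFO — oldest first]: 284 @ $16.90 + 276 @ $18.15 + 113 @ $18.95 + 42 @ $20.75 + 98 @ $18.85 = $14,669.15
Ending inventory: 248 @ $18.85 = $4,674.80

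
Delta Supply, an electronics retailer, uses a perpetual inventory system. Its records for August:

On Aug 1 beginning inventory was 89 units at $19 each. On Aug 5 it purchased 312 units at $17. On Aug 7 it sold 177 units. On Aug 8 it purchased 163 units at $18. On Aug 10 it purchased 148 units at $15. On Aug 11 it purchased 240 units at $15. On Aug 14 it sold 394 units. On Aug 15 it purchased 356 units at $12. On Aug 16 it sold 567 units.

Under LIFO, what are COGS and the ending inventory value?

Aug 7, 177 sold [LIFO — newest first]: 177 @ $17 = $3,009
Aug 14, 394 sold [LIFO — newest first]: 240 @ $15 + 148 @ $15 + 6 @ $18 = $5,928
Aug 16, 567 sold [LIFO — newest first]: 356 @ $12 + 157 @ $18 + 54 @ $17 = $8,016
Total COGS = $3,009 + $5,928 + $8,016 = $16,953
Ending inventory: 89 @ $19 + 81 @ $17 = $3,068

COGS = $16,953; ending inventory = $3,068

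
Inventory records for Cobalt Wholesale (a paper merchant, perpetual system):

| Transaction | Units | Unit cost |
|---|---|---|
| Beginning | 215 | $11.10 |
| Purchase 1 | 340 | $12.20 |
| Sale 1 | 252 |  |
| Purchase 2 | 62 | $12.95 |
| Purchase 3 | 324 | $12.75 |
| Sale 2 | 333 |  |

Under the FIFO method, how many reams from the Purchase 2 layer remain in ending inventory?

Sale 1 (252) [FIFO — oldest first]: 215 @ $11.10 + 37 @ $12.20 = $2,837.90
Sale 2 (333) [FIFO — oldest first]: 303 @ $12.20 + 30 @ $12.95 = $4,085.10
Total COGS = $2,837.90 + $4,085.10 = $6,923.00
Ending inventory: 32 @ $12.95 + 324 @ $12.75 = $4,545.40

32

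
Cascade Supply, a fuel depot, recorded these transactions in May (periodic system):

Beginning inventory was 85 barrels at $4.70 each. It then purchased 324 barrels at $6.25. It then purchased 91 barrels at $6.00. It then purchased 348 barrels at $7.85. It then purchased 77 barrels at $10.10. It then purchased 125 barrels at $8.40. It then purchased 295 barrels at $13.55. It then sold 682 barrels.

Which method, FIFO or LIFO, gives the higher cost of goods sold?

LIFO

FIFO COGS: 85 @ $4.70 + 324 @ $6.25 + 91 @ $6.00 + 182 @ $7.85 = $4,399.20
LIFO COGS: 295 @ $13.55 + 125 @ $8.40 + 77 @ $10.10 + 185 @ $7.85 = $7,277.20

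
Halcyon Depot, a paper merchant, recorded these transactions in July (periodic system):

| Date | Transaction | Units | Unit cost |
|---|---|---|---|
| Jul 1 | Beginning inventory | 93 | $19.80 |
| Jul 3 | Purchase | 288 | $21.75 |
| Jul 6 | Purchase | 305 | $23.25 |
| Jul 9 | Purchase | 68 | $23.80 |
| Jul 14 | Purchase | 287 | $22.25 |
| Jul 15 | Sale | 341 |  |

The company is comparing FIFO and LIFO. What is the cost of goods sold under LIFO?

FIFO COGS: 93 @ $19.80 + 248 @ $21.75 = $7,235.40
LIFO COGS: 287 @ $22.25 + 54 @ $23.80 = $7,670.95

COGS = $7,670.95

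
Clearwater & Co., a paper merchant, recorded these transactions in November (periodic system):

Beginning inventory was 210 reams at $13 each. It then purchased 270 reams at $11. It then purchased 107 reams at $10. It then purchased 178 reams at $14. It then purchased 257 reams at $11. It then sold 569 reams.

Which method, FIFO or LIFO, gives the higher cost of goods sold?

LIFO

FIFO COGS: 210 @ $13 + 270 @ $11 + 89 @ $10 = $6,590
LIFO COGS: 257 @ $11 + 178 @ $14 + 107 @ $10 + 27 @ $11 = $6,686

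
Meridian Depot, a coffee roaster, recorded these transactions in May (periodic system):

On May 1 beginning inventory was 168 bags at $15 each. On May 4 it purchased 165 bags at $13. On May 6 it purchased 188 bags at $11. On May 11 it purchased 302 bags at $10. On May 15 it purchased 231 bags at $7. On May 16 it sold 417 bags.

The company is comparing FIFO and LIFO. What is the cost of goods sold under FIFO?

COGS = $5,589

FIFO COGS: 168 @ $15 + 165 @ $13 + 84 @ $11 = $5,589
LIFO COGS: 231 @ $7 + 186 @ $10 = $3,477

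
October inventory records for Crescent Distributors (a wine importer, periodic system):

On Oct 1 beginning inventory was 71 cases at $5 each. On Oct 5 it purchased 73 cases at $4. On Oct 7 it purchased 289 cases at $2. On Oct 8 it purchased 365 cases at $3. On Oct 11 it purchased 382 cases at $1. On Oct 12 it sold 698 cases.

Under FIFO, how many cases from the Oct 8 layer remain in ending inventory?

100

Oct 12, 698 sold [FIFO — oldest first]: 71 @ $5 + 73 @ $4 + 289 @ $2 + 265 @ $3 = $2,020
Ending inventory: 100 @ $3 + 382 @ $1 = $682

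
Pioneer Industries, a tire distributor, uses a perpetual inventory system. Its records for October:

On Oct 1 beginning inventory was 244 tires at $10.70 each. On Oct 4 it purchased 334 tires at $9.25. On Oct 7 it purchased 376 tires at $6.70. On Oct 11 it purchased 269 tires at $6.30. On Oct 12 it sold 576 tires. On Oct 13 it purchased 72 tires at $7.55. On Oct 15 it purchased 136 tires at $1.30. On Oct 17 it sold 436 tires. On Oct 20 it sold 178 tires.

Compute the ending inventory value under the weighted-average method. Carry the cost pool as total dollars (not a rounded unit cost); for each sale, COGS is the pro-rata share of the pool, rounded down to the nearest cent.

After Oct 1: 244 on hand, pool $2,610.80 (≈ $10.7000 each)
After Oct 4: 578 on hand, pool $5,700.30 (≈ $9.8621 each)
After Oct 7: 954 on hand, pool $8,219.50 (≈ $8.6158 each)
After Oct 11: 1223 on hand, pool $9,914.20 (≈ $8.1065 each)
Oct 12, sell 576: 576/1223 × $9,914.20 → $4,669.32
After Oct 13: 719 on hand, pool $5,788.48 (≈ $8.0507 each)
After Oct 15: 855 on hand, pool $5,965.28 (≈ $6.9769 each)
Oct 17, sell 436: 436/855 × $5,965.28 → $3,041.94
Oct 20, sell 178: 178/419 × $2,923.34 → $1,241.89
Total COGS = $4,669.32 + $3,041.94 + $1,241.89 = $8,953.15
Ending inventory (cost pool remaining) = $1,681.45

Ending inventory = $1,681.45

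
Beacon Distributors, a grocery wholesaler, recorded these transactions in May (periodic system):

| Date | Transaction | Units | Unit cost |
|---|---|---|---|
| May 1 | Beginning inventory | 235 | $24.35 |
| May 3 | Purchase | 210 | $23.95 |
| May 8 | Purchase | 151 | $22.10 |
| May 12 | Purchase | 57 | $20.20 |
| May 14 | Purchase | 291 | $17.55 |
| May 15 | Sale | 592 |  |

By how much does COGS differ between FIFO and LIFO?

FIFO COGS: 235 @ $24.35 + 210 @ $23.95 + 147 @ $22.10 = $14,000.45
LIFO COGS: 291 @ $17.55 + 57 @ $20.20 + 151 @ $22.10 + 93 @ $23.95 = $11,822.90
Difference = |$14,000.45 − $11,822.90| = $2,177.55

$2,177.55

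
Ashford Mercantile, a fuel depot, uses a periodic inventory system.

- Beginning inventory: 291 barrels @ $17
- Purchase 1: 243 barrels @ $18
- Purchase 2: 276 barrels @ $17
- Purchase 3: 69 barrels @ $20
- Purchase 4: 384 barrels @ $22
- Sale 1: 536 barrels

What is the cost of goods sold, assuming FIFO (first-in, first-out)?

COGS = $9,355

Sale 1 (536) [FIFO — oldest first]: 291 @ $17 + 243 @ $18 + 2 @ $17 = $9,355
Ending inventory: 274 @ $17 + 69 @ $20 + 384 @ $22 = $14,486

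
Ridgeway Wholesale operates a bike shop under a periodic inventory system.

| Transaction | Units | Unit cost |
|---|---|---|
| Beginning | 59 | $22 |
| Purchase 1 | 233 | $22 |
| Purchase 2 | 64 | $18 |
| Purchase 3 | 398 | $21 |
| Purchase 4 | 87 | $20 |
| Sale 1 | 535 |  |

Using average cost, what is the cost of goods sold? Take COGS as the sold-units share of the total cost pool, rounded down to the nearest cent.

COGS = $11,243.26

Sale 1, sell 535: 535/841 × $17,674.00 → $11,243.26
Ending inventory (cost pool remaining) = $6,430.74
Check: goods available $17,674.00 = COGS $11,243.26 + ending $6,430.74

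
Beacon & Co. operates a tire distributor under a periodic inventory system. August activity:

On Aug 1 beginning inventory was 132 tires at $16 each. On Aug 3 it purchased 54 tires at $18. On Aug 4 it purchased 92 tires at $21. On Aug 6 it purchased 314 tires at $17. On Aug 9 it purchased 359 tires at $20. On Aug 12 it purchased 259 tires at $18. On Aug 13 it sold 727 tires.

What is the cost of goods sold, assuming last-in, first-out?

Aug 13, 727 sold [LIFO — newest first]: 259 @ $18 + 359 @ $20 + 109 @ $17 = $13,695
Ending inventory: 132 @ $16 + 54 @ $18 + 92 @ $21 + 205 @ $17 = $8,501

COGS = $13,695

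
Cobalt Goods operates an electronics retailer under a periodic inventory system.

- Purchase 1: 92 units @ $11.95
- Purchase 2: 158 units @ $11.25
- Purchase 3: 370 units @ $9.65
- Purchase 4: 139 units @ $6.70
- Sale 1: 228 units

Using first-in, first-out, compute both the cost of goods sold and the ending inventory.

COGS = $2,629.40; ending inventory = $4,749.30

Sale 1 (228) [FIFO — oldest first]: 92 @ $11.95 + 136 @ $11.25 = $2,629.40
Ending inventory: 22 @ $11.25 + 370 @ $9.65 + 139 @ $6.70 = $4,749.30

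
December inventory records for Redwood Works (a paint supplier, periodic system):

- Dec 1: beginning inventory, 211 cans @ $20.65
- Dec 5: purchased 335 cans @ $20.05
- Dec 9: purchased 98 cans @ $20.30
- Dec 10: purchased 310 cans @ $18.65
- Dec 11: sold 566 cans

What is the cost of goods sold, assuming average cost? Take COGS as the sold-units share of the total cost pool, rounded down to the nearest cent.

COGS = $11,180.45

Dec 11, sell 566: 566/954 × $18,844.80 → $11,180.45
Ending inventory (cost pool remaining) = $7,664.35
Check: goods available $18,844.80 = COGS $11,180.45 + ending $7,664.35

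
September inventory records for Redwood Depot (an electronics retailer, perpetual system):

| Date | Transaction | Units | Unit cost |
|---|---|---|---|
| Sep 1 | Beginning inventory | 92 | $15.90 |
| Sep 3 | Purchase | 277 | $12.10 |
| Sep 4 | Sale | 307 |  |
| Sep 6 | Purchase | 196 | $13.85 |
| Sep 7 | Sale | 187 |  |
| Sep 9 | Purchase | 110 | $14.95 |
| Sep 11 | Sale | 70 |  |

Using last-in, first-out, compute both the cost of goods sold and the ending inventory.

COGS = $7,465.15; ending inventory = $1,708.45

Sep 4, 307 sold [LIFO — newest first]: 277 @ $12.10 + 30 @ $15.90 = $3,828.70
Sep 7, 187 sold [LIFO — newest first]: 187 @ $13.85 = $2,589.95
Sep 11, 70 sold [LIFO — newest first]: 70 @ $14.95 = $1,046.50
Total COGS = $3,828.70 + $2,589.95 + $1,046.50 = $7,465.15
Ending inventory: 62 @ $15.90 + 9 @ $13.85 + 40 @ $14.95 = $1,708.45
Check: goods available $9,173.60 = COGS $7,465.15 + ending $1,708.45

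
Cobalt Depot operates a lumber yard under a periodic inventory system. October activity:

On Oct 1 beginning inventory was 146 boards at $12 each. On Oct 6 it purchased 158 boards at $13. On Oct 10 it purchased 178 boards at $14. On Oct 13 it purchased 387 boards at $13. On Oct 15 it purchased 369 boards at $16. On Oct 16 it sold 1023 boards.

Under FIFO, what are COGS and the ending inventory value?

COGS = $13,793; ending inventory = $3,440

Oct 16, 1023 sold [FIFO — oldest first]: 146 @ $12 + 158 @ $13 + 178 @ $14 + 387 @ $13 + 154 @ $16 = $13,793
Ending inventory: 215 @ $16 = $3,440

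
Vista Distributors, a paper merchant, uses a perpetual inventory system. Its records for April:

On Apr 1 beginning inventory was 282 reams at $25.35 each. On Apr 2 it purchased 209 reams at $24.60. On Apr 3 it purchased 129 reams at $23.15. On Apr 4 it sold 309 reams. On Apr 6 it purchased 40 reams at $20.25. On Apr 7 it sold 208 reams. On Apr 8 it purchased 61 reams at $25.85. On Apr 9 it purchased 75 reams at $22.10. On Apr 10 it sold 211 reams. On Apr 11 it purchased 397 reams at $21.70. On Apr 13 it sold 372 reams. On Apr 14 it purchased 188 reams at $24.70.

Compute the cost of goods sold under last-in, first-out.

COGS = $25,669.40

Apr 4, 309 sold [LIFO — newest first]: 129 @ $23.15 + 180 @ $24.60 = $7,414.35
Apr 7, 208 sold [LIFO — newest first]: 40 @ $20.25 + 29 @ $24.60 + 139 @ $25.35 = $5,047.05
Apr 10, 211 sold [LIFO — newest first]: 75 @ $22.10 + 61 @ $25.85 + 75 @ $25.35 = $5,135.60
Apr 13, 372 sold [LIFO — newest first]: 372 @ $21.70 = $8,072.40
Total COGS = $7,414.35 + $5,047.05 + $5,135.60 + $8,072.40 = $25,669.40
Ending inventory: 68 @ $25.35 + 25 @ $21.70 + 188 @ $24.70 = $6,909.90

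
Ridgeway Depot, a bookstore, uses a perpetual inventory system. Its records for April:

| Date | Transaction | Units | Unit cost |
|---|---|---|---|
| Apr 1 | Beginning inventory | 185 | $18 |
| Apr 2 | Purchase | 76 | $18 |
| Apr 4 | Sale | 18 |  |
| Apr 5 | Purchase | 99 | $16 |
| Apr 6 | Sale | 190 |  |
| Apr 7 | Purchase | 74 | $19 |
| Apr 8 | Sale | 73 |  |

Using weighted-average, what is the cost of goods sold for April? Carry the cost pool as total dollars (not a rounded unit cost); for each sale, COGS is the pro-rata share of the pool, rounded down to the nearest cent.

COGS = $4,943.47

After Apr 1: 185 on hand, pool $3,330.00 (≈ $18.0000 each)
After Apr 2: 261 on hand, pool $4,698.00 (≈ $18.0000 each)
Apr 4, sell 18: 18/261 × $4,698.00 → $324.00
After Apr 5: 342 on hand, pool $5,958.00 (≈ $17.4211 each)
Apr 6, sell 190: 190/342 × $5,958.00 → $3,310.00
After Apr 7: 226 on hand, pool $4,054.00 (≈ $17.9381 each)
Apr 8, sell 73: 73/226 × $4,054.00 → $1,309.47
Total COGS = $324.00 + $3,310.00 + $1,309.47 = $4,943.47
Ending inventory (cost pool remaining) = $2,744.53
Check: goods available $7,688.00 = COGS $4,943.47 + ending $2,744.53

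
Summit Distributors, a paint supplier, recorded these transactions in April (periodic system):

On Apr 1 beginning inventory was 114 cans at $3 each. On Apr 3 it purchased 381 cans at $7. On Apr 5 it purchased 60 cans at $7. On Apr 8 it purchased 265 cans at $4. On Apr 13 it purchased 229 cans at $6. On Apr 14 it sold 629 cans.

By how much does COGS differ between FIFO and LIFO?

FIFO COGS: 114 @ $3 + 381 @ $7 + 60 @ $7 + 74 @ $4 = $3,725
LIFO COGS: 229 @ $6 + 265 @ $4 + 60 @ $7 + 75 @ $7 = $3,379
Difference = |$3,725 − $3,379| = $346

$346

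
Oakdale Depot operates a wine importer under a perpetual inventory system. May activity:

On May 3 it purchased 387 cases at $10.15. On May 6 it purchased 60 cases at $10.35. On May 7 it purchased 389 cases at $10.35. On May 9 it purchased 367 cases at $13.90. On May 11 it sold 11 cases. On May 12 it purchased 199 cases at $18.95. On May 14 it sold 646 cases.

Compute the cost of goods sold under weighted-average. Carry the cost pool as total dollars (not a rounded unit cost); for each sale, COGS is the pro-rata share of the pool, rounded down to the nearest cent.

COGS = $8,169.86

After May 3: 387 on hand, pool $3,928.05 (≈ $10.1500 each)
After May 6: 447 on hand, pool $4,549.05 (≈ $10.1768 each)
After May 7: 836 on hand, pool $8,575.20 (≈ $10.2574 each)
After May 9: 1203 on hand, pool $13,676.50 (≈ $11.3687 each)
May 11, sell 11: 11/1203 × $13,676.50 → $125.05
After May 12: 1391 on hand, pool $17,322.50 (≈ $12.4533 each)
May 14, sell 646: 646/1391 × $17,322.50 → $8,044.81
Total COGS = $125.05 + $8,044.81 = $8,169.86
Ending inventory (cost pool remaining) = $9,277.69
Check: goods available $17,447.55 = COGS $8,169.86 + ending $9,277.69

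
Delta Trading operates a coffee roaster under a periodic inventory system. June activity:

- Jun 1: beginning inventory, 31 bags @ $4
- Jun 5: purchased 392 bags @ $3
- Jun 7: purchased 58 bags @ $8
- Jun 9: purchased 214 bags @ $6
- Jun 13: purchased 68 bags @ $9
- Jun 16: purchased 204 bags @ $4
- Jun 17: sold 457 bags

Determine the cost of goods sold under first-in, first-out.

Jun 17, 457 sold [FIFO — oldest first]: 31 @ $4 + 392 @ $3 + 34 @ $8 = $1,572
Ending inventory: 24 @ $8 + 214 @ $6 + 68 @ $9 + 204 @ $4 = $2,904
Check: goods available $4,476 = COGS $1,572 + ending $2,904

COGS = $1,572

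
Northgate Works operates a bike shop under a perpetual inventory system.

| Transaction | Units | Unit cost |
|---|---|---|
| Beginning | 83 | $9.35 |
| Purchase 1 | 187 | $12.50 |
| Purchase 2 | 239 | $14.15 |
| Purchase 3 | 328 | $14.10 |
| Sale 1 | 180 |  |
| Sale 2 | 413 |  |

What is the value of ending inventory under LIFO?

Ending inventory = $2,788.55

Sale 1 (180) [LIFO — newest first]: 180 @ $14.10 = $2,538.00
Sale 2 (413) [LIFO — newest first]: 148 @ $14.10 + 239 @ $14.15 + 26 @ $12.50 = $5,793.65
Total COGS = $2,538.00 + $5,793.65 = $8,331.65
Ending inventory: 83 @ $9.35 + 161 @ $12.50 = $2,788.55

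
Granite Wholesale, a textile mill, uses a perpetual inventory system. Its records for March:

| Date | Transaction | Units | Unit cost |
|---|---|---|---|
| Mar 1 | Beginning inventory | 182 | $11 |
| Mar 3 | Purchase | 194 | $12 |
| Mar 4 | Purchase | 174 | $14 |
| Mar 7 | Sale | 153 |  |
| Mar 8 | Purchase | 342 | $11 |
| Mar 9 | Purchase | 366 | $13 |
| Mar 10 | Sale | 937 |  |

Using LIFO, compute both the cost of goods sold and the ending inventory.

Mar 7, 153 sold [LIFO — newest first]: 153 @ $14 = $2,142
Mar 10, 937 sold [LIFO — newest first]: 366 @ $13 + 342 @ $11 + 21 @ $14 + 194 @ $12 + 14 @ $11 = $11,296
Total COGS = $2,142 + $11,296 = $13,438
Ending inventory: 168 @ $11 = $1,848

COGS = $13,438; ending inventory = $1,848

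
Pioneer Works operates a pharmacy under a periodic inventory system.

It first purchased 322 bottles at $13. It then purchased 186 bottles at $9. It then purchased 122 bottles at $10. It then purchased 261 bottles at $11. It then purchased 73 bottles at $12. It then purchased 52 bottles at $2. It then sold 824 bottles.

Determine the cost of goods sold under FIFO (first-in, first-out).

Sale 1 (824) [FIFO — oldest first]: 322 @ $13 + 186 @ $9 + 122 @ $10 + 194 @ $11 = $9,214
Ending inventory: 67 @ $11 + 73 @ $12 + 52 @ $2 = $1,717
Check: goods available $10,931 = COGS $9,214 + ending $1,717

COGS = $9,214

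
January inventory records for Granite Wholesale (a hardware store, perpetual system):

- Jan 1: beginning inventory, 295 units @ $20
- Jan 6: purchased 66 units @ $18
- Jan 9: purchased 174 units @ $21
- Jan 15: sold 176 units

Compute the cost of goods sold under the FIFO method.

COGS = $3,520

Jan 15, 176 sold [FIFO — oldest first]: 176 @ $20 = $3,520
Ending inventory: 119 @ $20 + 66 @ $18 + 174 @ $21 = $7,222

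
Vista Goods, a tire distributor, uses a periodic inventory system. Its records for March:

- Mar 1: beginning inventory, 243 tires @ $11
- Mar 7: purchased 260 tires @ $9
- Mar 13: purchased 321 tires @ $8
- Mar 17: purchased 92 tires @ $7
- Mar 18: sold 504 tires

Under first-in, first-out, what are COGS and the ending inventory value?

Mar 18, 504 sold [FIFO — oldest first]: 243 @ $11 + 260 @ $9 + 1 @ $8 = $5,021
Ending inventory: 320 @ $8 + 92 @ $7 = $3,204

COGS = $5,021; ending inventory = $3,204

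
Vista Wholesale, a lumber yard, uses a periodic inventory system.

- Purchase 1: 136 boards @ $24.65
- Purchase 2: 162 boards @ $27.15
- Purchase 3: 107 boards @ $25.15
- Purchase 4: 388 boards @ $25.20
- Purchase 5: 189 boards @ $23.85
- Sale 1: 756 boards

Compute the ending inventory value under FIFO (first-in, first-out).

Ending inventory = $5,440.05

Sale 1 (756) [FIFO — oldest first]: 136 @ $24.65 + 162 @ $27.15 + 107 @ $25.15 + 351 @ $25.20 = $19,286.95
Ending inventory: 37 @ $25.20 + 189 @ $23.85 = $5,440.05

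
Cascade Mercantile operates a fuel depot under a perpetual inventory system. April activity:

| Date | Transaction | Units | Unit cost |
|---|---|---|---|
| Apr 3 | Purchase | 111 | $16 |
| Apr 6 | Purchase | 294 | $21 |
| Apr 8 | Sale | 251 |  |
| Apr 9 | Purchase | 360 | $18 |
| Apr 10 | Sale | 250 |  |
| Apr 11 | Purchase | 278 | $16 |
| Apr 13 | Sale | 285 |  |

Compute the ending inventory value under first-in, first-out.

Apr 8, 251 sold [FIFO — oldest first]: 111 @ $16 + 140 @ $21 = $4,716
Apr 10, 250 sold [FIFO — oldest first]: 154 @ $21 + 96 @ $18 = $4,962
Apr 13, 285 sold [FIFO — oldest first]: 264 @ $18 + 21 @ $16 = $5,088
Total COGS = $4,716 + $4,962 + $5,088 = $14,766
Ending inventory: 257 @ $16 = $4,112

Ending inventory = $4,112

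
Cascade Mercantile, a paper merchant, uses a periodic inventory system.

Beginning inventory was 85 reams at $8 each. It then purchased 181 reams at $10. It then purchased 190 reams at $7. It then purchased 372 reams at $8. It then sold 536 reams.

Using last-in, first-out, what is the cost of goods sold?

COGS = $4,124

Sale 1 (536) [LIFO — newest first]: 372 @ $8 + 164 @ $7 = $4,124
Ending inventory: 85 @ $8 + 181 @ $10 + 26 @ $7 = $2,672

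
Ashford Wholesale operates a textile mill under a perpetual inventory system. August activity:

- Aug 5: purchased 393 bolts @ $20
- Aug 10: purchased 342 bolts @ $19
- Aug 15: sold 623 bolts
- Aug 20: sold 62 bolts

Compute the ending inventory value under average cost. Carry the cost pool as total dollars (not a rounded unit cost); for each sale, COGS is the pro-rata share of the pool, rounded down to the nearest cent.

After Aug 5: 393 on hand, pool $7,860.00 (≈ $20.0000 each)
After Aug 10: 735 on hand, pool $14,358.00 (≈ $19.5347 each)
Aug 15, sell 623: 623/735 × $14,358.00 → $12,170.11
Aug 20, sell 62: 62/112 × $2,187.89 → $1,211.15
Total COGS = $12,170.11 + $1,211.15 = $13,381.26
Ending inventory (cost pool remaining) = $976.74
Check: goods available $14,358.00 = COGS $13,381.26 + ending $976.74

Ending inventory = $976.74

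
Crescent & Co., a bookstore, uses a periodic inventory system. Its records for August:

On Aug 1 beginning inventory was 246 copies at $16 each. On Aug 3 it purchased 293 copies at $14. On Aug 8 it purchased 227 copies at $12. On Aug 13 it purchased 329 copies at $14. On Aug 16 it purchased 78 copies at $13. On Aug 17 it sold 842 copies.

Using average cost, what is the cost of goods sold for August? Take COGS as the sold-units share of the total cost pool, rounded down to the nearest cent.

COGS = $11,759.28

Aug 17, sell 842: 842/1173 × $16,382.00 → $11,759.28
Ending inventory (cost pool remaining) = $4,622.72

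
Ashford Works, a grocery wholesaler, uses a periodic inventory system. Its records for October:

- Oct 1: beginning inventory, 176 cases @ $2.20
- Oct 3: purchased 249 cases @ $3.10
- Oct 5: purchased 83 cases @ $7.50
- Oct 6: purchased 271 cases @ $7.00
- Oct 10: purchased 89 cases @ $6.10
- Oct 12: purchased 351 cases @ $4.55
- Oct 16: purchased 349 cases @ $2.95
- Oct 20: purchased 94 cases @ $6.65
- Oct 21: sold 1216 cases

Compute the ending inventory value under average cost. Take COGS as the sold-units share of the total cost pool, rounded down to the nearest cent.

Oct 21, sell 1216: 1216/1662 × $7,473.20 → $5,467.75
Ending inventory (cost pool remaining) = $2,005.45
Check: goods available $7,473.20 = COGS $5,467.75 + ending $2,005.45

Ending inventory = $2,005.45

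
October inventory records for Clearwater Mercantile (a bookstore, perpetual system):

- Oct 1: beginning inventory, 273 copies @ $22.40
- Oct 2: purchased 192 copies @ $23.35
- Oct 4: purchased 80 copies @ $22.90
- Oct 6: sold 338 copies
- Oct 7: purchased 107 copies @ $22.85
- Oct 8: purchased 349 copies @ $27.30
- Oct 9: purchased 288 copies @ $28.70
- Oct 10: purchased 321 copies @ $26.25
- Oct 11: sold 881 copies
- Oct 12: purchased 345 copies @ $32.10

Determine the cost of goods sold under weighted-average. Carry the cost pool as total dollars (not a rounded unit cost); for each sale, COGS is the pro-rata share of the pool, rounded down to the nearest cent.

After Oct 1: 273 on hand, pool $6,115.20 (≈ $22.4000 each)
After Oct 2: 465 on hand, pool $10,598.40 (≈ $22.7923 each)
After Oct 4: 545 on hand, pool $12,430.40 (≈ $22.8081 each)
Oct 6, sell 338: 338/545 × $12,430.40 → $7,709.12
After Oct 7: 314 on hand, pool $7,166.23 (≈ $22.8224 each)
After Oct 8: 663 on hand, pool $16,693.93 (≈ $25.1794 each)
After Oct 9: 951 on hand, pool $24,959.53 (≈ $26.2456 each)
After Oct 10: 1272 on hand, pool $33,385.78 (≈ $26.2467 each)
Oct 11, sell 881: 881/1272 × $33,385.78 → $23,123.32
After Oct 12: 736 on hand, pool $21,336.96 (≈ $28.9904 each)
Total COGS = $7,709.12 + $23,123.32 = $30,832.44
Ending inventory (cost pool remaining) = $21,336.96
Check: goods available $52,169.40 = COGS $30,832.44 + ending $21,336.96

COGS = $30,832.44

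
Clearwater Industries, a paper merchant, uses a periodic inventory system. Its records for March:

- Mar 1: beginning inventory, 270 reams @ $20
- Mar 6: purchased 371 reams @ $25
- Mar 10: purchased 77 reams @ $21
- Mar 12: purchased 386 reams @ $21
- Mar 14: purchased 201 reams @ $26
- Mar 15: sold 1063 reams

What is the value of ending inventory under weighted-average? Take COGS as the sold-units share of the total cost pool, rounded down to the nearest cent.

Ending inventory = $5,493.50

Mar 15, sell 1063: 1063/1305 × $29,624.00 → $24,130.50
Ending inventory (cost pool remaining) = $5,493.50
Check: goods available $29,624.00 = COGS $24,130.50 + ending $5,493.50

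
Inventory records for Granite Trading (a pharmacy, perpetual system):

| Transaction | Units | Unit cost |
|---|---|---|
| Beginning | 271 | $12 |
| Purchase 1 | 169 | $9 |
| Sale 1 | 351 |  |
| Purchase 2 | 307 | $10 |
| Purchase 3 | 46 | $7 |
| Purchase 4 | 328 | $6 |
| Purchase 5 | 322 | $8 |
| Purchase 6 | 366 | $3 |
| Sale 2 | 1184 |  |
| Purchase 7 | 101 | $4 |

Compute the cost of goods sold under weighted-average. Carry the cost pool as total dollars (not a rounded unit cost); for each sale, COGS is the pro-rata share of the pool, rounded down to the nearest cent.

After Beginning: 271 on hand, pool $3,252.00 (≈ $12.0000 each)
After Purchase 1: 440 on hand, pool $4,773.00 (≈ $10.8477 each)
Sale 1, sell 351: 351/440 × $4,773.00 → $3,807.55
After Purchase 2: 396 on hand, pool $4,035.45 (≈ $10.1905 each)
After Purchase 3: 442 on hand, pool $4,357.45 (≈ $9.8585 each)
After Purchase 4: 770 on hand, pool $6,325.45 (≈ $8.2149 each)
After Purchase 5: 1092 on hand, pool $8,901.45 (≈ $8.1515 each)
After Purchase 6: 1458 on hand, pool $9,999.45 (≈ $6.8583 each)
Sale 2, sell 1184: 1184/1458 × $9,999.45 → $8,120.26
After Purchase 7: 375 on hand, pool $2,283.19 (≈ $6.0885 each)
Total COGS = $3,807.55 + $8,120.26 = $11,927.81
Ending inventory (cost pool remaining) = $2,283.19

COGS = $11,927.81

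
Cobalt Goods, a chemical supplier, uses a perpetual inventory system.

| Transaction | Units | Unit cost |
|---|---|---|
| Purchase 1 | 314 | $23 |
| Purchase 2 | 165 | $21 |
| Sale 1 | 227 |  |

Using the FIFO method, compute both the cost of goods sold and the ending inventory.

COGS = $5,221; ending inventory = $5,466

Sale 1 (227) [FIFO — oldest first]: 227 @ $23 = $5,221
Ending inventory: 87 @ $23 + 165 @ $21 = $5,466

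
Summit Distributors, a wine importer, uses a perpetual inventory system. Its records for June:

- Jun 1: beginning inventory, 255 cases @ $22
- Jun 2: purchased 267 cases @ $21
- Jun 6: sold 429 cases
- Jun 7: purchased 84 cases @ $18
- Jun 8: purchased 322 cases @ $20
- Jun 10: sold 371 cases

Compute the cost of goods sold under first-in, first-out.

Jun 6, 429 sold [FIFO — oldest first]: 255 @ $22 + 174 @ $21 = $9,264
Jun 10, 371 sold [FIFO — oldest first]: 93 @ $21 + 84 @ $18 + 194 @ $20 = $7,345
Total COGS = $9,264 + $7,345 = $16,609
Ending inventory: 128 @ $20 = $2,560

COGS = $16,609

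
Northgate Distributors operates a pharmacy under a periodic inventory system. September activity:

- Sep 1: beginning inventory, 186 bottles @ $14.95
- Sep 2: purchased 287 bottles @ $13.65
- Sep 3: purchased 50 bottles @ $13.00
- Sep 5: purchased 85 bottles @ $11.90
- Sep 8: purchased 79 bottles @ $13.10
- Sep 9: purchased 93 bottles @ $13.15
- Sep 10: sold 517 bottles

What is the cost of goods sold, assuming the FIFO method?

Sep 10, 517 sold [FIFO — oldest first]: 186 @ $14.95 + 287 @ $13.65 + 44 @ $13.00 = $7,270.25
Ending inventory: 6 @ $13.00 + 85 @ $11.90 + 79 @ $13.10 + 93 @ $13.15 = $3,347.35
Check: goods available $10,617.60 = COGS $7,270.25 + ending $3,347.35

COGS = $7,270.25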